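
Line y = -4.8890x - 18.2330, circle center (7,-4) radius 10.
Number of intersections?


Substitute y = -4.8890x - 18.2330: (x-7)^2 + (-4.8890x- 18.2330+ 4)^2 = 100
Expand to Ax^2 + Bx + C = 0, where b-k = -14.233
A = 1+m^2 = 24.902321
B = 2(m(b-k) - h) = 2(-4.8890*(-14.233) - 7) = 125.170274
C = h^2 + (b-k)^2 - r^2 = 49 + 202.578289 - 100 = 151.578289
disc = B^2-4AC = 15667.5975 - 15098.6048 = 568.9927
disc > 0

2 intersection points


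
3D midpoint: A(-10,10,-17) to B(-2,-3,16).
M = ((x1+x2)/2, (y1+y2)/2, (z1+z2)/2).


Mx = (-10- 2)/2 = -6.0000
My = (10- 3)/2 = 3.5000
Mz = (-17+16)/2 = -0.5000

M = (-6.0000, 3.5000, -0.5000)


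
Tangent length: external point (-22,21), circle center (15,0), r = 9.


d = sqrt((-22-15)^2 + (21-0)^2) = sqrt(1369+441) = 42.5441
L = sqrt(1810.0000 - 81) = sqrt(1729.0000) = 41.5812

41.5812


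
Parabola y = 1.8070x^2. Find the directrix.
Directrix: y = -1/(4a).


a = 1.8070
1/(4a) = 0.1384
directrix: y = -0.1384 = -0.1384

y = -0.1384


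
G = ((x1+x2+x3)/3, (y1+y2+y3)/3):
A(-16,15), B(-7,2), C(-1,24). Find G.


Gx = (-16- 7- 1)/3 = -24/3 = -8.0000
Gy = (15+2+24)/3 = 41/3 = 13.6667

G = (-8.0000, 13.6667)


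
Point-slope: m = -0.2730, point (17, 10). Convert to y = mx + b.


y - 10 = -0.2730(x - 17)
y = -0.2730x + 10 + 0.2730*17
y = -0.2730x + 14.6410

y = -0.2730x + 14.6410


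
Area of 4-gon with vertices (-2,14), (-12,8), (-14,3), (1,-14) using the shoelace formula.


sum(xi*y_{i+1}) = -2*8 - 12*3 - 14*(-14) + 1*14 = 158
sum(yi*x_{i+1}) = 14*(-12) + 8*(-14) + 3*1 - 14*(-2) = -249
Area = |158 + 249|/2 = 407/2 = 203.5000

203.5000 sq units


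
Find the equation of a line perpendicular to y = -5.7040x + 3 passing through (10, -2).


Perpendicular slope = -1/m1 = -1/(-5.7040) = 0.1753
b2 = y0 - m2*x0 = -2 + 10/(-5.7040) = -2 - 1.7532 = -3.7532

y = 0.1753x - 3.7532


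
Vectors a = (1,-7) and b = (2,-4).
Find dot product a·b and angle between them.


a·b = 1*2 - 7*(-4) = 2 + 28 = 30
|a| = sqrt(1+49) = 7.0711
|b| = sqrt(4+16) = 4.4721
cos(theta) = 30/(sqrt(50)*sqrt(20)) = 30/sqrt(1000) = 0.948683
theta = arccos(30/sqrt(1000)) = 18.4349 degrees

a·b = 30, theta = 18.4349 deg


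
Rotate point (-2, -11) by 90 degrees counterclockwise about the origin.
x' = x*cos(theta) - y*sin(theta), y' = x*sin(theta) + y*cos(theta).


cos(90) = 0, sin(90) = 1
x' = -2*0 + 11*1 = 11
y' = -2*1 - 11*0 = -2

(11, -2)


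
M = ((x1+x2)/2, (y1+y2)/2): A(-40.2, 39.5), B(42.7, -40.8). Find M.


Mx = (-40.2 + 42.7)/2 = 2.5/2 = 1.2500
My = (39.5 - 40.8)/2 = -1.3/2 = -0.6500

(1.2500, -0.6500)


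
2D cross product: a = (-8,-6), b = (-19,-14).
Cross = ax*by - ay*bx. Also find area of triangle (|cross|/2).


cross = -8*(-14) + 6*(-19) = 112 - 114 = -2
Triangle area = |-2|/2 = 2/2 = 1.0000

cross = -2, triangle area = 1.0000


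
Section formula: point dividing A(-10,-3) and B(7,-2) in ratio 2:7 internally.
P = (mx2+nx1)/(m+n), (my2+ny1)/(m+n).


Px = (2*7 + 7*(-10))/9 = -56/9 = -6.2222
Py = (2*(-2) + 7*(-3))/9 = -25/9 = -2.7778

P = (-6.2222, -2.7778)


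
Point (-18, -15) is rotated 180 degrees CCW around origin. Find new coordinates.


cos(180) = -1, sin(180) = 0
x' = -18*(-1) + 15*0 = 18
y' = -18*0 - 15*(-1) = 15

(18, 15)


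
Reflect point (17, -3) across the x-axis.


Reflection rule for x-axis: (x, -y)
(17, -3) -> (17, 3)

(17, 3)


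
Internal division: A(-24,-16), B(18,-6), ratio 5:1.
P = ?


Px = (5*18 + 1*(-24))/6 = 66/6 = 11.0000
Py = (5*(-6) + 1*(-16))/6 = -46/6 = -7.6667

P = (11.0000, -7.6667)


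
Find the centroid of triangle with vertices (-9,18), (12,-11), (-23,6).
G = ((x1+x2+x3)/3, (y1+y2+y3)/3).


Gx = (-9+12- 23)/3 = -20/3 = -6.6667
Gy = (18- 11+6)/3 = 13/3 = 4.3333

G = (-6.6667, 4.3333)


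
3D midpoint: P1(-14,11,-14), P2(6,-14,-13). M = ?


Mx = (-14+6)/2 = -4.0000
My = (11- 14)/2 = -1.5000
Mz = (-14- 13)/2 = -13.5000

M = (-4.0000, -1.5000, -13.5000)


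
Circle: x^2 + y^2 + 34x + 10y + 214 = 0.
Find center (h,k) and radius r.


h = -D/2 = -34/2 = -17
k = -E/2 = -10/2 = -5
r^2 = h^2 + k^2 - F = 289 + 25 - 214 = 100
r = 10

Center (-17, -5), radius = 10


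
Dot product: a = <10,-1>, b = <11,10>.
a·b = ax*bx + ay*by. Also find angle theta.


a·b = 10*11 - 1*10 = 110 - 10 = 100
|a| = sqrt(100+1) = 10.0499
|b| = sqrt(121+100) = 14.8661
cos(theta) = 100/(sqrt(101)*sqrt(221)) = 100/sqrt(22321) = 0.669334
theta = arccos(100/sqrt(22321)) = 47.9843 degrees

a·b = 100, theta = 47.9843 deg


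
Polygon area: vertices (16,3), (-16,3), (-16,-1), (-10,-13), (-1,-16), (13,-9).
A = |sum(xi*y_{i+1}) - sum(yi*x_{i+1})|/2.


sum(xi*y_{i+1}) = 16*3 - 16*(-1) - 16*(-13) - 10*(-16) - 1*(-9) + 13*3 = 480
sum(yi*x_{i+1}) = 3*(-16) + 3*(-16) - 1*(-10) - 13*(-1) - 16*13 - 9*16 = -425
Area = |480 + 425|/2 = 905/2 = 452.5000

452.5000 sq units


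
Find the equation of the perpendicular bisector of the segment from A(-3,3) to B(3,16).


Midpoint = (0, 9.5)
Slope of AB = dy/dx = 13/6 = 2.1667
Perp slope = -dx/dy = -6/13 = -0.4615
b = My - (perp slope)*Mx = 9.5 + (6*0)/13 = 9.5 + 0 = 9.5000

y = -0.4615x + 9.5000


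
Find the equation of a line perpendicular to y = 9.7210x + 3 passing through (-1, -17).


Perpendicular slope = -1/m1 = -1/9.7210 = -0.1029
b2 = y0 - m2*x0 = -17 - 1/9.7210 = -17 - 0.1029 = -17.1029

y = -0.1029x - 17.1029


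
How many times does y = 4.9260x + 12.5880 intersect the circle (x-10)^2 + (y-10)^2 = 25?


Substitute y = 4.9260x + 12.5880: (x-10)^2 + (4.9260x+12.5880-10)^2 = 25
Expand to Ax^2 + Bx + C = 0, where b-k = 2.588
A = 1+m^2 = 25.265476
B = 2(m(b-k) - h) = 2(4.9260*2.588 - 10) = 5.496976
C = h^2 + (b-k)^2 - r^2 = 100 + 6.697744 - 25 = 81.697744
disc = B^2-4AC = 30.2167 - 8256.5296 = -8226.3129
disc < 0

0 intersection points


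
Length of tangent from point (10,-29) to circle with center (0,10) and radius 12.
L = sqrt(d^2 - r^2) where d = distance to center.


d = sqrt((10-0)^2 + (-29-10)^2) = sqrt(100+1521) = 40.2616
L = sqrt(1621.0000 - 144) = sqrt(1477.0000) = 38.4318

38.4318


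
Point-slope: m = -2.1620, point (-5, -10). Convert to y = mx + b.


y + 10 = -2.1620(x + 5)
y = -2.1620x - 10 + 2.1620*(-5)
y = -2.1620x - 20.8100

y = -2.1620x - 20.8100


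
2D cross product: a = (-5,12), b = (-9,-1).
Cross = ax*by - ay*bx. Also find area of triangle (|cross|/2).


cross = -5*(-1) - 12*(-9) = 5 + 108 = 113
Triangle area = |113|/2 = 113/2 = 56.5000

cross = 113, triangle area = 56.5000


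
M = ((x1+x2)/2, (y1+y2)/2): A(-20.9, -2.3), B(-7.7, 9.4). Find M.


Mx = (-20.9 - 7.7)/2 = -28.6/2 = -14.3000
My = (-2.3 + 9.4)/2 = 7.1/2 = 3.5500

(-14.3000, 3.5500)


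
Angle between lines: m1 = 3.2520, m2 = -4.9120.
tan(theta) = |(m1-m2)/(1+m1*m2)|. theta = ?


m1-m2 = 8.164
1+m1*m2 = -14.973824
tan(theta) = |8.164/(-14.973824)| = 0.545218
theta = arctan(|8.164/(-14.973824)|) = 28.6000 degrees (acute angle)

28.6000 degrees


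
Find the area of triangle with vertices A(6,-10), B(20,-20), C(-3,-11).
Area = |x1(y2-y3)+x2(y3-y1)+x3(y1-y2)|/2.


6*(-20+ 11) = -54
20*(-11+ 10) = -20
-3*(-10+ 20) = -30
sum = -104
Area = |-104|/2 = 52.0000

52.0000 sq units


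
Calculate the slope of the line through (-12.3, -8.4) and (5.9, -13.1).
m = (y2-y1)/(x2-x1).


dy = -13.1 + 8.4 = -4.7
dx = 5.9 + 12.3 = 18.2
m = -4.7/18.2 = -0.2582

m = -0.2582


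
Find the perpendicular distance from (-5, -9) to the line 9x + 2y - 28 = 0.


|9*(-5) + 2*(-9) - 28| = |-91| = 91
sqrt(81 + 4) = sqrt(85) = 9.2195
d = 91/sqrt(85) = 9.8703

9.8703


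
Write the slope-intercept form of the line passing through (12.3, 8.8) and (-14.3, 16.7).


m = (7.9)/(-26.6) = -0.2970
b = y1 - m*x1 = 8.8 - (7.9*12.3)/(-26.6) = 8.8 + 3.6530 = 12.4530

y = -0.2970x + 12.4530


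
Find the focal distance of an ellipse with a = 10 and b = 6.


c^2 = 10^2 - 6^2 = 100 - 36 = 64
c = sqrt(64) = 8.0000

c = 8.0000


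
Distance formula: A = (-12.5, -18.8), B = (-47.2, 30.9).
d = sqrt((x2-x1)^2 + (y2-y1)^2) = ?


dx = -47.2 + 12.5 = -34.7
dy = 30.9 + 18.8 = 49.7
d = sqrt(1204.09 + 2470.09) = sqrt(3674.18) = 60.6150

60.6150


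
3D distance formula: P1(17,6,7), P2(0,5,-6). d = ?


dx=-17, dy=-1, dz=-13
d = sqrt(289+1+169) = sqrt(459) = 21.4243

21.4243


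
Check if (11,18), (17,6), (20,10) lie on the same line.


11*(6-10) + 17*(10-18) + 20*(18-6)
= -44 - 136 + 240 = 60

No, not collinear (determinant = 60)


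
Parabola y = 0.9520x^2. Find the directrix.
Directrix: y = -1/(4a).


a = 0.9520
1/(4a) = 0.2626
directrix: y = -0.2626 = -0.2626

y = -0.2626


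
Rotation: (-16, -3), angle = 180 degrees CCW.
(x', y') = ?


cos(180) = -1, sin(180) = 0
x' = -16*(-1) + 3*0 = 16
y' = -16*0 - 3*(-1) = 3

(16, 3)


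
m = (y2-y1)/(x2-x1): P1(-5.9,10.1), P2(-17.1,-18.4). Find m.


dy = -18.4 - 10.1 = -28.5
dx = -17.1 + 5.9 = -11.2
m = -28.5/(-11.2) = 2.5446

m = 2.5446


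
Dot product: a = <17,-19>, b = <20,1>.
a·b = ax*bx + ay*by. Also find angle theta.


a·b = 17*20 - 19*1 = 340 - 19 = 321
|a| = sqrt(289+361) = 25.4951
|b| = sqrt(400+1) = 20.0250
cos(theta) = 321/(sqrt(650)*sqrt(401)) = 321/sqrt(260650) = 0.628747
theta = arccos(321/sqrt(260650)) = 51.0422 degrees

a·b = 321, theta = 51.0422 deg


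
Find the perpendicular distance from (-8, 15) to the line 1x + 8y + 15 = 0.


|1*(-8) + 8*15 + 15| = |127| = 127
sqrt(1 + 64) = sqrt(65) = 8.0623
d = 127/sqrt(65) = 15.7524

15.7524


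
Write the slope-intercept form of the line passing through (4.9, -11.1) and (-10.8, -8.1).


m = (3.0)/(-15.7) = -0.1911
b = y1 - m*x1 = -11.1 - (3.0*4.9)/(-15.7) = -11.1 + 0.9363 = -10.1637

y = -0.1911x - 10.1637


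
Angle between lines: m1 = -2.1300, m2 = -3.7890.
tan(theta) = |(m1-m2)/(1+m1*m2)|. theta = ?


m1-m2 = 1.659
1+m1*m2 = 9.07057
tan(theta) = |1.659/9.07057| = 0.182899
theta = arctan(|1.659/9.07057|) = 10.3648 degrees (acute angle)

10.3648 degrees


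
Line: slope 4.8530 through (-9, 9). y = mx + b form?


y - 9 = 4.8530(x + 9)
y = 4.8530x + 9 - 4.8530*(-9)
y = 4.8530x + 52.6770

y = 4.8530x + 52.6770


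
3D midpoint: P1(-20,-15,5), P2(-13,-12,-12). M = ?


Mx = (-20- 13)/2 = -16.5000
My = (-15- 12)/2 = -13.5000
Mz = (5- 12)/2 = -3.5000

M = (-16.5000, -13.5000, -3.5000)


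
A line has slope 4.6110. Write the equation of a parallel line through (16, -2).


Parallel lines have equal slopes.
m2 = 4.6110
b2 = -2 - 4.6110*16 = -75.7760

y = 4.6110x - 75.7760


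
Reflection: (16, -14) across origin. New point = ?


Reflection rule for origin: (-x, -y)
(16, -14) -> (-16, 14)

(-16, 14)


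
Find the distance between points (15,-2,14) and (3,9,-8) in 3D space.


dx=-12, dy=11, dz=-22
d = sqrt(144+121+484) = sqrt(749) = 27.3679

27.3679


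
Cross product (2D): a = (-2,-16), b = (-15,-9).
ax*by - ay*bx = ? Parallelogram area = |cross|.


cross = -2*(-9) + 16*(-15) = 18 - 240 = -222
Parallelogram area = |-222| = 222

cross = -222, parallelogram area = 222


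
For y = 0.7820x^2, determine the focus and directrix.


a = 0.7820
1/(4a) = 0.3197
Focus = (0, 0.3197)
Directrix: y = -0.3197

Focus = (0, 0.3197), Directrix: y = -0.3197


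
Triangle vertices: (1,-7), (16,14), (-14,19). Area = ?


1*(14-19) = -5
16*(19+ 7) = 416
-14*(-7-14) = 294
sum = 705
Area = |705|/2 = 352.5000

352.5000 sq units


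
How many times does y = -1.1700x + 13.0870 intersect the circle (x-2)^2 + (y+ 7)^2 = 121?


Substitute y = -1.1700x + 13.0870: (x-2)^2 + (-1.1700x+13.0870+ 7)^2 = 121
Expand to Ax^2 + Bx + C = 0, where b-k = 20.087
A = 1+m^2 = 2.3689
B = 2(m(b-k) - h) = 2(-1.1700*20.087 - 2) = -51.00358
C = h^2 + (b-k)^2 - r^2 = 4 + 403.487569 - 121 = 286.487569
disc = B^2-4AC = 2601.3652 - 2714.6416 = -113.2764
disc < 0

0 intersection points


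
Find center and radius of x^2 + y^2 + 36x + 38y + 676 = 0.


h = -D/2 = -36/2 = -18
k = -E/2 = -38/2 = -19
r^2 = h^2 + k^2 - F = 324 + 361 - 676 = 9
r = 3

Center (-18, -19), radius = 3


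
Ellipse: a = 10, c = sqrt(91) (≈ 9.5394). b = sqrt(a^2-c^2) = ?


b^2 = 10^2 - (sqrt(91))^2 = 100 - 91 = 9
b = sqrt(9) = 3

b = 3


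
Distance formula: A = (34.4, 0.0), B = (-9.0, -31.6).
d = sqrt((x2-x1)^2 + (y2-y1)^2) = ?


dx = -9.0 - 34.4 = -43.4
dy = -31.6 - 0.0 = -31.6
d = sqrt(1883.56 + 998.56) = sqrt(2882.12) = 53.6854

53.6854


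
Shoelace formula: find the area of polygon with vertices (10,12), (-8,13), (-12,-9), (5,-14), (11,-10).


sum(xi*y_{i+1}) = 10*13 - 8*(-9) - 12*(-14) + 5*(-10) + 11*12 = 452
sum(yi*x_{i+1}) = 12*(-8) + 13*(-12) - 9*5 - 14*11 - 10*10 = -551
Area = |452 + 551|/2 = 1003/2 = 501.5000

501.5000 sq units


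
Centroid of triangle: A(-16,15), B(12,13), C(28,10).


Gx = (-16+12+28)/3 = 24/3 = 8.0000
Gy = (15+13+10)/3 = 38/3 = 12.6667

G = (8.0000, 12.6667)


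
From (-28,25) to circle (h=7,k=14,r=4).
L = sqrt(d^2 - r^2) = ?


d = sqrt((-28-7)^2 + (25-14)^2) = sqrt(1225+121) = 36.6879
L = sqrt(1346.0000 - 16) = sqrt(1330.0000) = 36.4692

36.4692


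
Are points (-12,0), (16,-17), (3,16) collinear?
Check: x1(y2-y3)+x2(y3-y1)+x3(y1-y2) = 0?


-12*(-17-16) + 16*(16-0) + 3*(0+ 17)
= 396 + 256 + 51 = 703

No, not collinear (determinant = 703)


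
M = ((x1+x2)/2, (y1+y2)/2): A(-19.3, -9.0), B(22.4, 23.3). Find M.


Mx = (-19.3 + 22.4)/2 = 3.1/2 = 1.5500
My = (-9.0 + 23.3)/2 = 14.3/2 = 7.1500

(1.5500, 7.1500)


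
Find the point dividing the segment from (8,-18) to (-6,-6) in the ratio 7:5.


Px = (7*(-6) + 5*8)/12 = -2/12 = -0.1667
Py = (7*(-6) + 5*(-18))/12 = -132/12 = -11.0000

P = (-0.1667, -11.0000)


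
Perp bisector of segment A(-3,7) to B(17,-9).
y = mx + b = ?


Midpoint = (7, -1)
Slope of AB = dy/dx = -16/20 = -0.8000
Perp slope = -dx/dy = 20/16 = 1.2500
b = My - (perp slope)*Mx = -1 + (20*7)/(-16) = -1 - 8.7500 = -9.7500

y = 1.2500x - 9.7500


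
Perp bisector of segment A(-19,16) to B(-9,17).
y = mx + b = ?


Midpoint = (-14, 16.5)
Slope of AB = dy/dx = 1/10 = 0.1000
Perp slope = -dx/dy = -10/1 = -10.0000
b = My - (perp slope)*Mx = 16.5 + (10*(-14))/1 = 16.5 - 140.0000 = -123.5000

y = -10.0000x - 123.5000


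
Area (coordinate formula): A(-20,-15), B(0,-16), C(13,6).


-20*(-16-6) = 440
0*(6+ 15) = 0
13*(-15+ 16) = 13
sum = 453
Area = |453|/2 = 226.5000

226.5000 sq units


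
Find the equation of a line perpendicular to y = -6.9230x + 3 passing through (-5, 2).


Perpendicular slope = -1/m1 = -1/(-6.9230) = 0.1444
b2 = y0 - m2*x0 = 2 - 5/(-6.9230) = 2 + 0.7222 = 2.7222

y = 0.1444x + 2.7222


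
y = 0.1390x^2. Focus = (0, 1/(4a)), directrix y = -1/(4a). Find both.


a = 0.1390
1/(4a) = 1.7986
Focus = (0, 1.7986)
Directrix: y = -1.7986

Focus = (0, 1.7986), Directrix: y = -1.7986


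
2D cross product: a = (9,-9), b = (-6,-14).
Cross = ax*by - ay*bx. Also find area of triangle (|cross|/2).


cross = 9*(-14) + 9*(-6) = -126 - 54 = -180
Triangle area = |-180|/2 = 180/2 = 90.0000

cross = -180, triangle area = 90.0000


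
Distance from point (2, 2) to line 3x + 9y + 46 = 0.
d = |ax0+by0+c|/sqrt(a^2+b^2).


|3*2 + 9*2 + 46| = |70| = 70
sqrt(9 + 81) = sqrt(90) = 9.4868
d = 70/sqrt(90) = 7.3786

7.3786


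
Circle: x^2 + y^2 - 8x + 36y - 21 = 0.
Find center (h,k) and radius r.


h = -D/2 = 8/2 = 4
k = -E/2 = -36/2 = -18
r^2 = h^2 + k^2 - F = 16 + 324 + 21 = 361
r = 19

Center (4, -18), radius = 19


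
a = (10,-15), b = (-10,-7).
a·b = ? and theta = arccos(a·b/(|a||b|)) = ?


a·b = 10*(-10) - 15*(-7) = -100 + 105 = 5
|a| = sqrt(100+225) = 18.0278
|b| = sqrt(100+49) = 12.2066
cos(theta) = 5/(sqrt(325)*sqrt(149)) = 5/sqrt(48425) = 0.022721
theta = arccos(5/sqrt(48425)) = 88.6980 degrees

a·b = 5, theta = 88.6980 deg


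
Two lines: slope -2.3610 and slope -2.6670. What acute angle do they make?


m1-m2 = 0.306
1+m1*m2 = 7.296787
tan(theta) = |0.306/7.296787| = 0.041936
theta = arctan(|0.306/7.296787|) = 2.4014 degrees (acute angle)

2.4014 degrees


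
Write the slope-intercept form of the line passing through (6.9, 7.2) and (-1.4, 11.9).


m = (4.7)/(-8.3) = -0.5663
b = y1 - m*x1 = 7.2 - (4.7*6.9)/(-8.3) = 7.2 + 3.9072 = 11.1072

y = -0.5663x + 11.1072


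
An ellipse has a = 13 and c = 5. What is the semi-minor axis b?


b^2 = 13^2 - (5)^2 = 169 - 25 = 144
b = sqrt(144) = 12

b = 12


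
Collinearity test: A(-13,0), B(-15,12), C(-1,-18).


-13*(12+ 18) - 15*(-18-0) - 1*(0-12)
= -390 + 270 + 12 = -108

No, not collinear (determinant = -108)


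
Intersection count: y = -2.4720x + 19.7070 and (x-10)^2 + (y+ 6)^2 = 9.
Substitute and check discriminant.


Substitute y = -2.4720x + 19.7070: (x-10)^2 + (-2.4720x+19.7070+ 6)^2 = 9
Expand to Ax^2 + Bx + C = 0, where b-k = 25.707
A = 1+m^2 = 7.110784
B = 2(m(b-k) - h) = 2(-2.4720*25.707 - 10) = -147.095408
C = h^2 + (b-k)^2 - r^2 = 100 + 660.849849 - 9 = 751.849849
disc = B^2-4AC = 21637.0591 - 21384.9675 = 252.0916
disc > 0

2 intersection points


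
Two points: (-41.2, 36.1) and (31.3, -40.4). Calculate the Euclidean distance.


dx = 31.3 + 41.2 = 72.5
dy = -40.4 - 36.1 = -76.5
d = sqrt(5256.25 + 5852.25) = sqrt(11108.5) = 105.3969

105.3969


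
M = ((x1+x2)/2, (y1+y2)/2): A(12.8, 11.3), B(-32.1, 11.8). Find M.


Mx = (12.8 - 32.1)/2 = -19.3/2 = -9.6500
My = (11.3 + 11.8)/2 = 23.1/2 = 11.5500

(-9.6500, 11.5500)


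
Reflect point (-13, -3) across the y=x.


Reflection rule for y=x: (y, x)
(-13, -3) -> (-3, -13)

(-3, -13)


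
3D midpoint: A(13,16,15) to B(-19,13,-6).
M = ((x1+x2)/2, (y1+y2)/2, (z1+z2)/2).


Mx = (13- 19)/2 = -3.0000
My = (16+13)/2 = 14.5000
Mz = (15- 6)/2 = 4.5000

M = (-3.0000, 14.5000, 4.5000)


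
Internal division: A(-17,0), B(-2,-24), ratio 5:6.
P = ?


Px = (5*(-2) + 6*(-17))/11 = -112/11 = -10.1818
Py = (5*(-24) + 6*0)/11 = -120/11 = -10.9091

P = (-10.1818, -10.9091)


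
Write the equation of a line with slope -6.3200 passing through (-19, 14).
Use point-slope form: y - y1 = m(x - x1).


y - 14 = -6.3200(x + 19)
y = -6.3200x + 14 + 6.3200*(-19)
y = -6.3200x - 106.0800

y = -6.3200x - 106.0800


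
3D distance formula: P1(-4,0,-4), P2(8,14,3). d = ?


dx=12, dy=14, dz=7
d = sqrt(144+196+49) = sqrt(389) = 19.7231

19.7231


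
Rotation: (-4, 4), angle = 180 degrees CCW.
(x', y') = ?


cos(180) = -1, sin(180) = 0
x' = -4*(-1) - 4*0 = 4
y' = -4*0 + 4*(-1) = -4

(4, -4)


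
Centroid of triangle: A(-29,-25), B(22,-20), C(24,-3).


Gx = (-29+22+24)/3 = 17/3 = 5.6667
Gy = (-25- 20- 3)/3 = -48/3 = -16.0000

G = (5.6667, -16.0000)


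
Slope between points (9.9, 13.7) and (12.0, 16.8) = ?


dy = 16.8 - 13.7 = 3.1
dx = 12.0 - 9.9 = 2.1
m = 3.1/2.1 = 1.4762

m = 1.4762


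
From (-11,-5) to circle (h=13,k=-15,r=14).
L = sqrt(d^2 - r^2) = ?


d = sqrt((-11-13)^2 + (-5+ 15)^2) = sqrt(576+100) = 26.0000
L = sqrt(676.0000 - 196) = sqrt(480.0000) = 21.9089

21.9089


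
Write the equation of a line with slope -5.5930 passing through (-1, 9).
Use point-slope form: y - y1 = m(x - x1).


y - 9 = -5.5930(x + 1)
y = -5.5930x + 9 + 5.5930*(-1)
y = -5.5930x + 3.4070

y = -5.5930x + 3.4070


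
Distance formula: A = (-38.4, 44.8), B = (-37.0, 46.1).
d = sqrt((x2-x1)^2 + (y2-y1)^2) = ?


dx = -37.0 + 38.4 = 1.4
dy = 46.1 - 44.8 = 1.3
d = sqrt(1.96 + 1.69) = sqrt(3.65) = 1.9105

1.9105


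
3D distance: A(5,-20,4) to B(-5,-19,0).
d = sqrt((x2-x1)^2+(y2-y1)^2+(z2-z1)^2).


dx=-10, dy=1, dz=-4
d = sqrt(100+1+16) = sqrt(117) = 10.8167

10.8167


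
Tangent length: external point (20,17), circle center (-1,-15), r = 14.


d = sqrt((20+ 1)^2 + (17+ 15)^2) = sqrt(441+1024) = 38.2753
L = sqrt(1465.0000 - 196) = sqrt(1269.0000) = 35.6230

35.6230


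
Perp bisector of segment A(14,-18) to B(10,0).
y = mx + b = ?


Midpoint = (12, -9)
Slope of AB = dy/dx = 18/(-4) = -4.5000
Perp slope = -dx/dy = 4/18 = 0.2222
b = My - (perp slope)*Mx = -9 + (-4*12)/18 = -9 - 2.6667 = -11.6667

y = 0.2222x - 11.6667


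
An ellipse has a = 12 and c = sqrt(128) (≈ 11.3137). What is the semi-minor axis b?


b^2 = 12^2 - (sqrt(128))^2 = 144 - 128 = 16
b = sqrt(16) = 4

b = 4


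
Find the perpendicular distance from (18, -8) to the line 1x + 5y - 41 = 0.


|1*18 + 5*(-8) - 41| = |-63| = 63
sqrt(1 + 25) = sqrt(26) = 5.0990
d = 63/sqrt(26) = 12.3553

12.3553


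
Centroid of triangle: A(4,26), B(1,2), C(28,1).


Gx = (4+1+28)/3 = 33/3 = 11.0000
Gy = (26+2+1)/3 = 29/3 = 9.6667

G = (11.0000, 9.6667)


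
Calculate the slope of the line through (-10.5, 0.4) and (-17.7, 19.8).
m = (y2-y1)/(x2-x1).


dy = 19.8 - 0.4 = 19.4
dx = -17.7 + 10.5 = -7.2
m = 19.4/(-7.2) = -2.6944

m = -2.6944


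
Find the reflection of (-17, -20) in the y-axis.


Reflection rule for y-axis: (-x, y)
(-17, -20) -> (17, -20)

(17, -20)


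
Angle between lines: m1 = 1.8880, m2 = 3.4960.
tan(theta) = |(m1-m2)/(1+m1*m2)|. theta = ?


m1-m2 = -1.608
1+m1*m2 = 7.600448
tan(theta) = |-1.608/7.600448| = 0.211566
theta = arctan(|-1.608/7.600448|) = 11.9457 degrees (acute angle)

11.9457 degrees


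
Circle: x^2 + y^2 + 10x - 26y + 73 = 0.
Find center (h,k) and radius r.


h = -D/2 = -10/2 = -5
k = -E/2 = 26/2 = 13
r^2 = h^2 + k^2 - F = 25 + 169 - 73 = 121
r = 11

Center (-5, 13), radius = 11


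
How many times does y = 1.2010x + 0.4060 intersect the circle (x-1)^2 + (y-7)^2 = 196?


Substitute y = 1.2010x + 0.4060: (x-1)^2 + (1.2010x+0.4060-7)^2 = 196
Expand to Ax^2 + Bx + C = 0, where b-k = -6.594
A = 1+m^2 = 2.442401
B = 2(m(b-k) - h) = 2(1.2010*(-6.594) - 1) = -17.838788
C = h^2 + (b-k)^2 - r^2 = 1 + 43.480836 - 196 = -151.519164
disc = B^2-4AC = 318.2224 + 1480.2822 = 1798.5046
disc > 0

2 intersection points


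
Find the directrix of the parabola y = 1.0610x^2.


a = 1.0610
1/(4a) = 0.2356
directrix: y = -0.2356 = -0.2356

y = -0.2356


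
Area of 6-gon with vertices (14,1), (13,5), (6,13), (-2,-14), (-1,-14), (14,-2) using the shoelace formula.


sum(xi*y_{i+1}) = 14*5 + 13*13 + 6*(-14) - 2*(-14) - 1*(-2) + 14*1 = 199
sum(yi*x_{i+1}) = 1*13 + 5*6 + 13*(-2) - 14*(-1) - 14*14 - 2*14 = -193
Area = |199 + 193|/2 = 392/2 = 196.0000

196.0000 sq units


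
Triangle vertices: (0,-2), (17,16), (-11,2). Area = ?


0*(16-2) = 0
17*(2+ 2) = 68
-11*(-2-16) = 198
sum = 266
Area = |266|/2 = 133.0000

133.0000 sq units


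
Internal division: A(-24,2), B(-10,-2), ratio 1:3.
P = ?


Px = (1*(-10) + 3*(-24))/4 = -82/4 = -20.5000
Py = (1*(-2) + 3*2)/4 = 4/4 = 1.0000

P = (-20.5000, 1.0000)


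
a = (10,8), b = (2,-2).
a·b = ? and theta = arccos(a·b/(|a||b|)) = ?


a·b = 10*2 + 8*(-2) = 20 - 16 = 4
|a| = sqrt(100+64) = 12.8062
|b| = sqrt(4+4) = 2.8284
cos(theta) = 4/(sqrt(164)*sqrt(8)) = 4/sqrt(1312) = 0.110432
theta = arccos(4/sqrt(1312)) = 83.6598 degrees

a·b = 4, theta = 83.6598 deg


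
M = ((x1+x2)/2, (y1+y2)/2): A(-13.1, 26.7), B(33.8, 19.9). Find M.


Mx = (-13.1 + 33.8)/2 = 20.7/2 = 10.3500
My = (26.7 + 19.9)/2 = 46.6/2 = 23.3000

(10.3500, 23.3000)


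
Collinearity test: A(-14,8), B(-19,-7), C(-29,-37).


-14*(-7+ 37) - 19*(-37-8) - 29*(8+ 7)
= -420 + 855 - 435 = 0

Yes, collinear (determinant = 0)


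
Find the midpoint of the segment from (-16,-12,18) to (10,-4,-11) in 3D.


Mx = (-16+10)/2 = -3.0000
My = (-12- 4)/2 = -8.0000
Mz = (18- 11)/2 = 3.5000

M = (-3.0000, -8.0000, 3.5000)


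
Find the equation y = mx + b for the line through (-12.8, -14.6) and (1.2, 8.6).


m = (23.2)/(14.0) = 1.6571
b = y1 - m*x1 = -14.6 - (23.2*(-12.8))/(14.0) = -14.6 + 21.2114 = 6.6114

y = 1.6571x + 6.6114


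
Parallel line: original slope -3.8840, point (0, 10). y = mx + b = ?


Parallel lines have equal slopes.
m2 = -3.8840
b2 = 10 + 3.8840*0 = 10.0000

y = -3.8840x + 10.0000


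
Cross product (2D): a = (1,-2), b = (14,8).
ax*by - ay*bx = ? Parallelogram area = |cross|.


cross = 1*8 + 2*14 = 8 + 28 = 36
Parallelogram area = |36| = 36

cross = 36, parallelogram area = 36


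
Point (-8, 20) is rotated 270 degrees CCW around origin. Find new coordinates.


cos(270) = 0, sin(270) = -1
x' = -8*0 - 20*(-1) = 20
y' = -8*(-1) + 20*0 = 8

(20, 8)


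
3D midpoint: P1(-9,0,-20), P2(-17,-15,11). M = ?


Mx = (-9- 17)/2 = -13.0000
My = (0- 15)/2 = -7.5000
Mz = (-20+11)/2 = -4.5000

M = (-13.0000, -7.5000, -4.5000)


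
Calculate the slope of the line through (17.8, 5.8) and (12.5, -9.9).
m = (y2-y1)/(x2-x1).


dy = -9.9 - 5.8 = -15.7
dx = 12.5 - 17.8 = -5.3
m = -15.7/(-5.3) = 2.9623

m = 2.9623


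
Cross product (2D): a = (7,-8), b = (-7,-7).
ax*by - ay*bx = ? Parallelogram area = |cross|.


cross = 7*(-7) + 8*(-7) = -49 - 56 = -105
Parallelogram area = |-105| = 105

cross = -105, parallelogram area = 105


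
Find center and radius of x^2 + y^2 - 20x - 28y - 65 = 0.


h = -D/2 = 20/2 = 10
k = -E/2 = 28/2 = 14
r^2 = h^2 + k^2 - F = 100 + 196 + 65 = 361
r = 19

Center (10, 14), radius = 19


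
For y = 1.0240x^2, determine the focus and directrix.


a = 1.0240
1/(4a) = 0.2441
Focus = (0, 0.2441)
Directrix: y = -0.2441

Focus = (0, 0.2441), Directrix: y = -0.2441


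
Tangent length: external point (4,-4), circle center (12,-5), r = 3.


d = sqrt((4-12)^2 + (-4+ 5)^2) = sqrt(64+1) = 8.0623
L = sqrt(65.0000 - 9) = sqrt(56.0000) = 7.4833

7.4833


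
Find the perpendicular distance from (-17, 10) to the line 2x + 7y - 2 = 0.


|2*(-17) + 7*10 - 2| = |34| = 34
sqrt(4 + 49) = sqrt(53) = 7.2801
d = 34/sqrt(53) = 4.6703

4.6703


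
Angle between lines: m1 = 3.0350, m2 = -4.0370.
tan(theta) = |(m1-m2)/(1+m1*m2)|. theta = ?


m1-m2 = 7.072
1+m1*m2 = -11.252295
tan(theta) = |7.072/(-11.252295)| = 0.628494
theta = arctan(|7.072/(-11.252295)|) = 32.1491 degrees (acute angle)

32.1491 degrees


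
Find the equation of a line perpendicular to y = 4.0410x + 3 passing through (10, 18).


Perpendicular slope = -1/m1 = -1/4.0410 = -0.2475
b2 = y0 - m2*x0 = 18 + 10/4.0410 = 18 + 2.4746 = 20.4746

y = -0.2475x + 20.4746


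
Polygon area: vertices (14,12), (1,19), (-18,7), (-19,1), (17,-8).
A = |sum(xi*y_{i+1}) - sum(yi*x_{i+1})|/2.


sum(xi*y_{i+1}) = 14*19 + 1*7 - 18*1 - 19*(-8) + 17*12 = 611
sum(yi*x_{i+1}) = 12*1 + 19*(-18) + 7*(-19) + 1*17 - 8*14 = -558
Area = |611 + 558|/2 = 1169/2 = 584.5000

584.5000 sq units


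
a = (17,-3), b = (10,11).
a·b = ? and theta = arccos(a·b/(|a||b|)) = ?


a·b = 17*10 - 3*11 = 170 - 33 = 137
|a| = sqrt(289+9) = 17.2627
|b| = sqrt(100+121) = 14.8661
cos(theta) = 137/(sqrt(298)*sqrt(221)) = 137/sqrt(65858) = 0.533846
theta = arccos(137/sqrt(65858)) = 57.7343 degrees

a·b = 137, theta = 57.7343 deg


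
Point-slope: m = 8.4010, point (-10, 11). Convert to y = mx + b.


y - 11 = 8.4010(x + 10)
y = 8.4010x + 11 - 8.4010*(-10)
y = 8.4010x + 95.0100

y = 8.4010x + 95.0100


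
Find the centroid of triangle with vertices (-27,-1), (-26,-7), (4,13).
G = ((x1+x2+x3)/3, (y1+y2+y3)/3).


Gx = (-27- 26+4)/3 = -49/3 = -16.3333
Gy = (-1- 7+13)/3 = 5/3 = 1.6667

G = (-16.3333, 1.6667)


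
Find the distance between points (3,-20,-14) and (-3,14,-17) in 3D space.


dx=-6, dy=34, dz=-3
d = sqrt(36+1156+9) = sqrt(1201) = 34.6554

34.6554


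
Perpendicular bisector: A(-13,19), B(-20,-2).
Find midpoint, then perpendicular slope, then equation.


Midpoint = (-16.5, 8.5)
Slope of AB = dy/dx = -21/(-7) = 3.0000
Perp slope = -dx/dy = -7/21 = -0.3333
b = My - (perp slope)*Mx = 8.5 + (-7*(-16.5))/(-21) = 8.5 - 5.5000 = 3.0000

y = -0.3333x + 3.0000


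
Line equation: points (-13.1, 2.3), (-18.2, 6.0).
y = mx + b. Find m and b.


m = (3.7)/(-5.1) = -0.7255
b = y1 - m*x1 = 2.3 - (3.7*(-13.1))/(-5.1) = 2.3 - 9.5039 = -7.2039

y = -0.7255x - 7.2039


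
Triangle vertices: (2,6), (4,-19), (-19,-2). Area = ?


2*(-19+ 2) = -34
4*(-2-6) = -32
-19*(6+ 19) = -475
sum = -541
Area = |-541|/2 = 270.5000

270.5000 sq units


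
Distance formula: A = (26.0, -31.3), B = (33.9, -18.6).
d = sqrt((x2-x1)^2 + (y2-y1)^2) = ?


dx = 33.9 - 26.0 = 7.9
dy = -18.6 + 31.3 = 12.7
d = sqrt(62.41 + 161.29) = sqrt(223.7) = 14.9566

14.9566


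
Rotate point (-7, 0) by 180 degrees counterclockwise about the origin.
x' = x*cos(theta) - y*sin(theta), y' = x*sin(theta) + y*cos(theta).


cos(180) = -1, sin(180) = 0
x' = -7*(-1) - 0*0 = 7
y' = -7*0 + 0*(-1) = 0

(7, 0)


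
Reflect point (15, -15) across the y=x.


Reflection rule for y=x: (y, x)
(15, -15) -> (-15, 15)

(-15, 15)


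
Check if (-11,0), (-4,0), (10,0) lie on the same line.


-11*(0-0) - 4*(0-0) + 10*(0-0)
= 0 + 0 + 0 = 0

Yes, collinear (determinant = 0)


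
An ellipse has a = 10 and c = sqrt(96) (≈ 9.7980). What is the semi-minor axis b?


b^2 = 10^2 - (sqrt(96))^2 = 100 - 96 = 4
b = sqrt(4) = 2

b = 2


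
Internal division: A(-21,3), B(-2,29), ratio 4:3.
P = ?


Px = (4*(-2) + 3*(-21))/7 = -71/7 = -10.1429
Py = (4*29 + 3*3)/7 = 125/7 = 17.8571

P = (-10.1429, 17.8571)


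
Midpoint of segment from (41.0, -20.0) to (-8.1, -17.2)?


Mx = (41.0 - 8.1)/2 = 32.9/2 = 16.4500
My = (-20.0 - 17.2)/2 = -37.2/2 = -18.6000

(16.4500, -18.6000)


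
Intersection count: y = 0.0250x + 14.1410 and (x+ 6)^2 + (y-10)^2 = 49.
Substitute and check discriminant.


Substitute y = 0.0250x + 14.1410: (x+ 6)^2 + (0.0250x+14.1410-10)^2 = 49
Expand to Ax^2 + Bx + C = 0, where b-k = 4.141
A = 1+m^2 = 1.000625
B = 2(m(b-k) - h) = 2(0.0250*4.141 + 6) = 12.20705
C = h^2 + (b-k)^2 - r^2 = 36 + 17.147881 - 49 = 4.147881
disc = B^2-4AC = 149.0121 - 16.6019 = 132.4102
disc > 0

2 intersection points


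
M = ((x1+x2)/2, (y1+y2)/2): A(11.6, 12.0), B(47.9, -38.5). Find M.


Mx = (11.6 + 47.9)/2 = 59.5/2 = 29.7500
My = (12.0 - 38.5)/2 = -26.5/2 = -13.2500

(29.7500, -13.2500)


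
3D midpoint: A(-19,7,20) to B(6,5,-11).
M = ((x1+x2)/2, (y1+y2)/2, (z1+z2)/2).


Mx = (-19+6)/2 = -6.5000
My = (7+5)/2 = 6.0000
Mz = (20- 11)/2 = 4.5000

M = (-6.5000, 6.0000, 4.5000)


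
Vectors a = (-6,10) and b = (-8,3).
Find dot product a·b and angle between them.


a·b = -6*(-8) + 10*3 = 48 + 30 = 78
|a| = sqrt(36+100) = 11.6619
|b| = sqrt(64+9) = 8.5440
cos(theta) = 78/(sqrt(136)*sqrt(73)) = 78/sqrt(9928) = 0.782823
theta = arccos(78/sqrt(9928)) = 38.4802 degrees

a·b = 78, theta = 38.4802 deg


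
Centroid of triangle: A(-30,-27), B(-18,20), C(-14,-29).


Gx = (-30- 18- 14)/3 = -62/3 = -20.6667
Gy = (-27+20- 29)/3 = -36/3 = -12.0000

G = (-20.6667, -12.0000)


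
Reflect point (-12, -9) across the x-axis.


Reflection rule for x-axis: (x, -y)
(-12, -9) -> (-12, 9)

(-12, 9)


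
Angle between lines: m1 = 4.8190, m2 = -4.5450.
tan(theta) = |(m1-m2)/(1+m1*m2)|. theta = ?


m1-m2 = 9.364
1+m1*m2 = -20.902355
tan(theta) = |9.364/(-20.902355)| = 0.447988
theta = arctan(|9.364/(-20.902355)|) = 24.1318 degrees (acute angle)

24.1318 degrees


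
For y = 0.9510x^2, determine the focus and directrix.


a = 0.9510
1/(4a) = 0.2629
Focus = (0, 0.2629)
Directrix: y = -0.2629

Focus = (0, 0.2629), Directrix: y = -0.2629


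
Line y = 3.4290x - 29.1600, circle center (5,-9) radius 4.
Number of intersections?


Substitute y = 3.4290x - 29.1600: (x-5)^2 + (3.4290x- 29.1600+ 9)^2 = 16
Expand to Ax^2 + Bx + C = 0, where b-k = -20.16
A = 1+m^2 = 12.758041
B = 2(m(b-k) - h) = 2(3.4290*(-20.16) - 5) = -148.25728
C = h^2 + (b-k)^2 - r^2 = 25 + 406.4256 - 16 = 415.4256
disc = B^2-4AC = 21980.2211 - 21200.0673 = 780.1538
disc > 0

2 intersection points


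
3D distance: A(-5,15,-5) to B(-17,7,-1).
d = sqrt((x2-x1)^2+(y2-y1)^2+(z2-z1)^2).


dx=-12, dy=-8, dz=4
d = sqrt(144+64+16) = sqrt(224) = 14.9666

14.9666


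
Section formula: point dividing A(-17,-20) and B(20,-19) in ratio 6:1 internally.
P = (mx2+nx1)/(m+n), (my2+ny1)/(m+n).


Px = (6*20 + 1*(-17))/7 = 103/7 = 14.7143
Py = (6*(-19) + 1*(-20))/7 = -134/7 = -19.1429

P = (14.7143, -19.1429)


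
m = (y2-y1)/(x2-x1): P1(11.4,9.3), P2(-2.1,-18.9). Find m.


dy = -18.9 - 9.3 = -28.2
dx = -2.1 - 11.4 = -13.5
m = -28.2/(-13.5) = 2.0889

m = 2.0889


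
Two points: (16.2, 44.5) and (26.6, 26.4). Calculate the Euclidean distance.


dx = 26.6 - 16.2 = 10.4
dy = 26.4 - 44.5 = -18.1
d = sqrt(108.16 + 327.61) = sqrt(435.77) = 20.8751

20.8751


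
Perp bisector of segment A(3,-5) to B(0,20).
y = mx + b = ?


Midpoint = (1.5, 7.5)
Slope of AB = dy/dx = 25/(-3) = -8.3333
Perp slope = -dx/dy = 3/25 = 0.1200
b = My - (perp slope)*Mx = 7.5 + (-3*1.5)/25 = 7.5 - 0.1800 = 7.3200

y = 0.1200x + 7.3200


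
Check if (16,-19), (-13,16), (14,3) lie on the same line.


16*(16-3) - 13*(3+ 19) + 14*(-19-16)
= 208 - 286 - 490 = -568

No, not collinear (determinant = -568)


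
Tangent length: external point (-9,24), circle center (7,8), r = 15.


d = sqrt((-9-7)^2 + (24-8)^2) = sqrt(256+256) = 22.6274
L = sqrt(512.0000 - 225) = sqrt(287.0000) = 16.9411

16.9411


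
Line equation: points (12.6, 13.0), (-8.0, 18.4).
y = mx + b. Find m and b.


m = (5.4)/(-20.6) = -0.2621
b = y1 - m*x1 = 13.0 - (5.4*12.6)/(-20.6) = 13.0 + 3.3029 = 16.3029

y = -0.2621x + 16.3029


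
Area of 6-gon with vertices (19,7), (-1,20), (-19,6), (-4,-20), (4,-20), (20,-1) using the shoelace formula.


sum(xi*y_{i+1}) = 19*20 - 1*6 - 19*(-20) - 4*(-20) + 4*(-1) + 20*7 = 970
sum(yi*x_{i+1}) = 7*(-1) + 20*(-19) + 6*(-4) - 20*4 - 20*20 - 1*19 = -910
Area = |970 + 910|/2 = 1880/2 = 940.0000

940.0000 sq units


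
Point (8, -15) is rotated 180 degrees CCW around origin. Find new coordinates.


cos(180) = -1, sin(180) = 0
x' = 8*(-1) + 15*0 = -8
y' = 8*0 - 15*(-1) = 15

(-8, 15)


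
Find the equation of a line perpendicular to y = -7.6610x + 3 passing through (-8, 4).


Perpendicular slope = -1/m1 = -1/(-7.6610) = 0.1305
b2 = y0 - m2*x0 = 4 - 8/(-7.6610) = 4 + 1.0443 = 5.0443

y = 0.1305x + 5.0443


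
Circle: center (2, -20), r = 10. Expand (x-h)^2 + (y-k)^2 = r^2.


(x-2)^2 + (y+ 20)^2 = 10^2
D = -2h = -4, E = -2k = 40
F = h^2+k^2-r^2 = 4+400-100 = 304

x^2 + y^2 - 4x + 40y + 304 = 0


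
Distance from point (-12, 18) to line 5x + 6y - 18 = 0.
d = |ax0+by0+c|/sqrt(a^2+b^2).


|5*(-12) + 6*18 - 18| = |30| = 30
sqrt(25 + 36) = sqrt(61) = 7.8102
d = 30/sqrt(61) = 3.8411

3.8411


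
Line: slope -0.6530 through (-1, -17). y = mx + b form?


y + 17 = -0.6530(x + 1)
y = -0.6530x - 17 + 0.6530*(-1)
y = -0.6530x - 17.6530

y = -0.6530x - 17.6530


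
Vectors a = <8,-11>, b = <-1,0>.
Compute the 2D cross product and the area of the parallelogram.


cross = 8*0 + 11*(-1) = 0 - 11 = -11
Parallelogram area = |-11| = 11

cross = -11, parallelogram area = 11


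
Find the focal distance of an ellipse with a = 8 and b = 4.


c^2 = 8^2 - 4^2 = 64 - 16 = 48
c = sqrt(48) = 6.9282

c = 6.9282


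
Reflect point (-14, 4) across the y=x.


Reflection rule for y=x: (y, x)
(-14, 4) -> (4, -14)

(4, -14)


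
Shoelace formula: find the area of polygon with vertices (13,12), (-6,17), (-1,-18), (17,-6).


sum(xi*y_{i+1}) = 13*17 - 6*(-18) - 1*(-6) + 17*12 = 539
sum(yi*x_{i+1}) = 12*(-6) + 17*(-1) - 18*17 - 6*13 = -473
Area = |539 + 473|/2 = 1012/2 = 506.0000

506.0000 sq units


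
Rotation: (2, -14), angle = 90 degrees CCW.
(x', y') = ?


cos(90) = 0, sin(90) = 1
x' = 2*0 + 14*1 = 14
y' = 2*1 - 14*0 = 2

(14, 2)


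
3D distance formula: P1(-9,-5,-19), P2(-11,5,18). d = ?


dx=-2, dy=10, dz=37
d = sqrt(4+100+1369) = sqrt(1473) = 38.3797

38.3797


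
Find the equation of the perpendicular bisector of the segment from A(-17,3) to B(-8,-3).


Midpoint = (-12.5, 0)
Slope of AB = dy/dx = -6/9 = -0.6667
Perp slope = -dx/dy = 9/6 = 1.5000
b = My - (perp slope)*Mx = 0 + (9*(-12.5))/(-6) = 0 + 18.7500 = 18.7500

y = 1.5000x + 18.7500


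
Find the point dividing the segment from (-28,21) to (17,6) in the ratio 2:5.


Px = (2*17 + 5*(-28))/7 = -106/7 = -15.1429
Py = (2*6 + 5*21)/7 = 117/7 = 16.7143

P = (-15.1429, 16.7143)


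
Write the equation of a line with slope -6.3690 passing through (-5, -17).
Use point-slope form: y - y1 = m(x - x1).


y + 17 = -6.3690(x + 5)
y = -6.3690x - 17 + 6.3690*(-5)
y = -6.3690x - 48.8450

y = -6.3690x - 48.8450


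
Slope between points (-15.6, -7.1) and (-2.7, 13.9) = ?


dy = 13.9 + 7.1 = 21.0
dx = -2.7 + 15.6 = 12.9
m = 21.0/12.9 = 1.6279

m = 1.6279


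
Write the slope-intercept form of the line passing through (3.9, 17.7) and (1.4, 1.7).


m = (-16.0)/(-2.5) = 6.4000
b = y1 - m*x1 = 17.7 - (-16.0*3.9)/(-2.5) = 17.7 - 24.9600 = -7.2600

y = 6.4000x - 7.2600


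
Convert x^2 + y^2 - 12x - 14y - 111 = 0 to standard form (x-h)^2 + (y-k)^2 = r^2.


h = -D/2 = 12/2 = 6
k = -E/2 = 14/2 = 7
r^2 = h^2 + k^2 - F = 36 + 49 + 111 = 196
r = 14

Center (6, 7), radius = 14


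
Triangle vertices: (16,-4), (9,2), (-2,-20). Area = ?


16*(2+ 20) = 352
9*(-20+ 4) = -144
-2*(-4-2) = 12
sum = 220
Area = |220|/2 = 110.0000

110.0000 sq units


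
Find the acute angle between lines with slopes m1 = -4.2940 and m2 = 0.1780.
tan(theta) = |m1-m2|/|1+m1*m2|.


m1-m2 = -4.472
1+m1*m2 = 0.235668
tan(theta) = |-4.472/0.235668| = 18.975847
theta = arctan(|-4.472/0.235668|) = 86.9834 degrees (acute angle)

86.9834 degrees


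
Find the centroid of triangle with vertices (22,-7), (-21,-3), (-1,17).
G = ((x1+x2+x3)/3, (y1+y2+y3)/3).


Gx = (22- 21- 1)/3 = 0/3 = 0
Gy = (-7- 3+17)/3 = 7/3 = 2.3333

G = (0, 2.3333)


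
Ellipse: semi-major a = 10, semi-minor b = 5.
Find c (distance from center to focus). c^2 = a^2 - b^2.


c^2 = 10^2 - 5^2 = 100 - 25 = 75
c = sqrt(75) = 8.6603

c = 8.6603


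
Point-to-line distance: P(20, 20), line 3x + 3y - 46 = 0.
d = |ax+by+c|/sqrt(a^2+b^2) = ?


|3*20 + 3*20 - 46| = |74| = 74
sqrt(9 + 9) = sqrt(18) = 4.2426
d = 74/sqrt(18) = 17.4420

17.4420


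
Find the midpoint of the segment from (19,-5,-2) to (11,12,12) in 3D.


Mx = (19+11)/2 = 15.0000
My = (-5+12)/2 = 3.5000
Mz = (-2+12)/2 = 5.0000

M = (15.0000, 3.5000, 5.0000)


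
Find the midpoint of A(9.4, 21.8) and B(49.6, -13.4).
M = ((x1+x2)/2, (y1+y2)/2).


Mx = (9.4 + 49.6)/2 = 59.0/2 = 29.5000
My = (21.8 - 13.4)/2 = 8.4/2 = 4.2000

(29.5000, 4.2000)


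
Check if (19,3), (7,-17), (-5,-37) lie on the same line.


19*(-17+ 37) + 7*(-37-3) - 5*(3+ 17)
= 380 - 280 - 100 = 0

Yes, collinear (determinant = 0)


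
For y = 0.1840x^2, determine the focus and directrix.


a = 0.1840
1/(4a) = 1.3587
Focus = (0, 1.3587)
Directrix: y = -1.3587

Focus = (0, 1.3587), Directrix: y = -1.3587


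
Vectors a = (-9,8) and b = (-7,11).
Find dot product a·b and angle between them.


a·b = -9*(-7) + 8*11 = 63 + 88 = 151
|a| = sqrt(81+64) = 12.0416
|b| = sqrt(49+121) = 13.0384
cos(theta) = 151/(sqrt(145)*sqrt(170)) = 151/sqrt(24650) = 0.961764
theta = arccos(151/sqrt(24650)) = 15.8953 degrees

a·b = 151, theta = 15.8953 deg


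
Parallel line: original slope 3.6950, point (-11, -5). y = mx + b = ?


Parallel lines have equal slopes.
m2 = 3.6950
b2 = -5 - 3.6950*(-11) = 35.6450

y = 3.6950x + 35.6450


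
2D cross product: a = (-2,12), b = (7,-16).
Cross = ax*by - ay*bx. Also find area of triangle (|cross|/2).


cross = -2*(-16) - 12*7 = 32 - 84 = -52
Triangle area = |-52|/2 = 52/2 = 26.0000

cross = -52, triangle area = 26.0000


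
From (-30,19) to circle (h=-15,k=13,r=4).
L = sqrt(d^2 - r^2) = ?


d = sqrt((-30+ 15)^2 + (19-13)^2) = sqrt(225+36) = 16.1555
L = sqrt(261.0000 - 16) = sqrt(245.0000) = 15.6525

15.6525


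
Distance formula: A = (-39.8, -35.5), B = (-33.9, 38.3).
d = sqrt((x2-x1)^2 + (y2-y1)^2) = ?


dx = -33.9 + 39.8 = 5.9
dy = 38.3 + 35.5 = 73.8
d = sqrt(34.81 + 5446.44) = sqrt(5481.25) = 74.0355

74.0355


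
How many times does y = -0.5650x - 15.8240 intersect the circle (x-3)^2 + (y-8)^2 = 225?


Substitute y = -0.5650x - 15.8240: (x-3)^2 + (-0.5650x- 15.8240-8)^2 = 225
Expand to Ax^2 + Bx + C = 0, where b-k = -23.824
A = 1+m^2 = 1.319225
B = 2(m(b-k) - h) = 2(-0.5650*(-23.824) - 3) = 20.92112
C = h^2 + (b-k)^2 - r^2 = 9 + 567.582976 - 225 = 351.582976
disc = B^2-4AC = 437.6933 - 1855.2682 = -1417.5749
disc < 0

0 intersection points
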